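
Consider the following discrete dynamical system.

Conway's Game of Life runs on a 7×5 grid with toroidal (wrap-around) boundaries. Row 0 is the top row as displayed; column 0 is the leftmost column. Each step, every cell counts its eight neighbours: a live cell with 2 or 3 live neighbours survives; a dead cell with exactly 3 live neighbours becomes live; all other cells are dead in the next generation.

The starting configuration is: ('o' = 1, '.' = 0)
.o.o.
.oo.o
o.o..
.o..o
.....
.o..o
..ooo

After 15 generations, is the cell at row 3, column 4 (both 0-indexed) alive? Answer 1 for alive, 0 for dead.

0

t=0: .o.o.
.oo.o
o.o..
.o..o
.....
.o..o
..ooo
t=1: .o...
....o
..o.o
oo...
.....
o.o.o
.o..o
t=2: .....
o..o.
.o.oo
oo...
....o
oo.oo
.oooo
t=3: oo...
o.oo.
.o.o.
.ooo.
..oo.
.o...
.o...
t=4: o...o
o..o.
o....
.o..o
...o.
.o...
.oo..
t=5: o.ooo
oo...
oo...
o...o
o.o..
.o...
.oo..
t=6: ...oo
...o.
.....
....o
o...o
o....
....o
t=7: ...oo
...oo
.....
o...o
o...o
o....
o..oo
t=8: ..o..
...oo
o..o.
o...o
.o...
.o.o.
o..o.
t=9: ..o..
..ooo
o..o.
oo..o
.oo.o
oo..o
.o.oo
t=10: oo...
.oo.o
.....
.....
..o..
.....
.o.oo
t=11: .....
.oo..
.....
.....
.....
..oo.
.oo.o
t=12: o..o.
.....
.....
.....
.....
.ooo.
.oo..
t=13: .oo..
.....
.....
.....
..o..
.o.o.
o...o
t=14: oo...
.....
.....
.....
..o..
ooooo
o..oo
t=15: oo...
.....
.....
.....
o.o.o
.....
.....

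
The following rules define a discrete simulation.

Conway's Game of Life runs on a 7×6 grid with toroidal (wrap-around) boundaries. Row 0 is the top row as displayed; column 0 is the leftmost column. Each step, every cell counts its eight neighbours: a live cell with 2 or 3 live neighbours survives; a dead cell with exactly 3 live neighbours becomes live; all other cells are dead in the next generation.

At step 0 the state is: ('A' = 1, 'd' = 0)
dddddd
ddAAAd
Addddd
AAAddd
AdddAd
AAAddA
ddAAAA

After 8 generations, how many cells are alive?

12

gen 0: dddddd
ddAAAd
Addddd
AAAddd
AdddAd
AAAddA
ddAAAA
gen 1: dddddA
dddAdd
AddddA
Addddd
dddAdd
ddAddd
ddAAAA
gen 2: ddAddA
AdddAA
AddddA
AddddA
dddddd
ddAddd
ddAAAA
gen 3: dAAddd
dAddAd
dAdddd
AddddA
dddddd
ddAdAd
dAAdAA
gen 4: ddddAA
AAdddd
dAdddA
Addddd
dddddA
dAAdAA
AdddAA
gen 5: dAddAd
dAddAd
dAdddA
AddddA
dAddAA
dAdAdd
dAdddd
gen 6: AAAddd
dAAdAA
dAddAA
dAdddd
dAAdAA
dAddAd
AAdddd
gen 7: dddAdd
ddddAd
dAdAAA
dAdAdd
dAAAAA
dddAAd
dddddA
gen 8: ddddAd
ddAddA
AddAdA
dAdddd
AAdddA
Addddd
dddAdd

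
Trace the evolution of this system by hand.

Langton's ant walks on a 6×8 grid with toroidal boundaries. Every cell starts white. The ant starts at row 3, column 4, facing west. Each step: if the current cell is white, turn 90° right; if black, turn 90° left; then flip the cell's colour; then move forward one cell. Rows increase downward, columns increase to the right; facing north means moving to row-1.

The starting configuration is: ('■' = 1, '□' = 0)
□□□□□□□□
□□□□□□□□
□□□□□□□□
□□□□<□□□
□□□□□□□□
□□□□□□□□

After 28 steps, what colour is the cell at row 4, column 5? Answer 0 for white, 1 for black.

gen 0: □□□□□□□□
□□□□□□□□
□□□□□□□□
□□□□<□□□
□□□□□□□□
□□□□□□□□
gen 1: □□□□□□□□
□□□□□□□□
□□□□^□□□
□□□□■□□□
□□□□□□□□
□□□□□□□□
gen 2: □□□□□□□□
□□□□□□□□
□□□□■>□□
□□□□■□□□
□□□□□□□□
□□□□□□□□
gen 3: □□□□□□□□
□□□□□□□□
□□□□■■□□
□□□□■v□□
□□□□□□□□
□□□□□□□□
gen 4: □□□□□□□□
□□□□□□□□
□□□□■■□□
□□□□<■□□
□□□□□□□□
□□□□□□□□
gen 5: □□□□□□□□
□□□□□□□□
□□□□■■□□
□□□□□■□□
□□□□v□□□
□□□□□□□□
gen 6: □□□□□□□□
□□□□□□□□
□□□□■■□□
□□□□□■□□
□□□<■□□□
□□□□□□□□
gen 7: □□□□□□□□
□□□□□□□□
□□□□■■□□
□□□^□■□□
□□□■■□□□
□□□□□□□□
gen 8: □□□□□□□□
□□□□□□□□
□□□□■■□□
□□□■>■□□
□□□■■□□□
□□□□□□□□
gen 9: □□□□□□□□
□□□□□□□□
□□□□■■□□
□□□■■■□□
□□□■v□□□
□□□□□□□□
gen 10: □□□□□□□□
□□□□□□□□
□□□□■■□□
□□□■■■□□
□□□■□>□□
□□□□□□□□
gen 11: □□□□□□□□
□□□□□□□□
□□□□■■□□
□□□■■■□□
□□□■□■□□
□□□□□v□□
gen 12: □□□□□□□□
□□□□□□□□
□□□□■■□□
□□□■■■□□
□□□■□■□□
□□□□<■□□
gen 13: □□□□□□□□
□□□□□□□□
□□□□■■□□
□□□■■■□□
□□□■^■□□
□□□□■■□□
gen 14: □□□□□□□□
□□□□□□□□
□□□□■■□□
□□□■■■□□
□□□■■>□□
□□□□■■□□
gen 15: □□□□□□□□
□□□□□□□□
□□□□■■□□
□□□■■^□□
□□□■■□□□
□□□□■■□□
gen 16: □□□□□□□□
□□□□□□□□
□□□□■■□□
□□□■<□□□
□□□■■□□□
□□□□■■□□
gen 17: □□□□□□□□
□□□□□□□□
□□□□■■□□
□□□■□□□□
□□□■v□□□
□□□□■■□□
gen 18: □□□□□□□□
□□□□□□□□
□□□□■■□□
□□□■□□□□
□□□■□>□□
□□□□■■□□
gen 19: □□□□□□□□
□□□□□□□□
□□□□■■□□
□□□■□□□□
□□□■□■□□
□□□□■v□□
gen 20: □□□□□□□□
□□□□□□□□
□□□□■■□□
□□□■□□□□
□□□■□■□□
□□□□■□>□
gen 21: □□□□□□v□
□□□□□□□□
□□□□■■□□
□□□■□□□□
□□□■□■□□
□□□□■□■□
gen 22: □□□□□<■□
□□□□□□□□
□□□□■■□□
□□□■□□□□
□□□■□■□□
□□□□■□■□
gen 23: □□□□□■■□
□□□□□□□□
□□□□■■□□
□□□■□□□□
□□□■□■□□
□□□□■^■□
gen 24: □□□□□■■□
□□□□□□□□
□□□□■■□□
□□□■□□□□
□□□■□■□□
□□□□■■>□
gen 25: □□□□□■■□
□□□□□□□□
□□□□■■□□
□□□■□□□□
□□□■□■^□
□□□□■■□□
gen 26: □□□□□■■□
□□□□□□□□
□□□□■■□□
□□□■□□□□
□□□■□■■>
□□□□■■□□
gen 27: □□□□□■■□
□□□□□□□□
□□□□■■□□
□□□■□□□□
□□□■□■■■
□□□□■■□v
gen 28: □□□□□■■□
□□□□□□□□
□□□□■■□□
□□□■□□□□
□□□■□■■■
□□□□■■<■

1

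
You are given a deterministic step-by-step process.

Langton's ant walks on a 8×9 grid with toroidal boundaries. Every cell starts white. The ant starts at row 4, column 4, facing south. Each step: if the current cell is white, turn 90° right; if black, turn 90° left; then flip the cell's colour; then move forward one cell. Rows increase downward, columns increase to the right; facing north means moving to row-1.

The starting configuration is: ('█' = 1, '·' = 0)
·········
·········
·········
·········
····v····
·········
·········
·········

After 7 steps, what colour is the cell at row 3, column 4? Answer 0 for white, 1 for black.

0) ·········
·········
·········
·········
····v····
·········
·········
·········
1) ·········
·········
·········
·········
···<█····
·········
·········
·········
2) ·········
·········
·········
···^·····
···██····
·········
·········
·········
3) ·········
·········
·········
···█>····
···██····
·········
·········
·········
4) ·········
·········
·········
···██····
···█v····
·········
·········
·········
5) ·········
·········
·········
···██····
···█·>···
·········
·········
·········
6) ·········
·········
·········
···██····
···█·█···
·····v···
·········
·········
7) ·········
·········
·········
···██····
···█·█···
····<█···
·········
·········

1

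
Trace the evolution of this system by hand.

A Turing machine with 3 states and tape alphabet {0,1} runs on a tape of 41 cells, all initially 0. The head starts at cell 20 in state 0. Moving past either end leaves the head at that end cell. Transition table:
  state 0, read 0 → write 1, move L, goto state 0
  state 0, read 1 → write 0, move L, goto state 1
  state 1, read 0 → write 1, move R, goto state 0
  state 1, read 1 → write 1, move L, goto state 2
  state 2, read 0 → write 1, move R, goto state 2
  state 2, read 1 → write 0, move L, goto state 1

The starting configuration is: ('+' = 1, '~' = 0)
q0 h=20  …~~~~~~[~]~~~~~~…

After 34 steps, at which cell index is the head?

t=0: q0 h=20  …~~~~~~[~]~~~~~~…
t=1: q0 h=19  …~~~~~~[~]+~~~~~…
t=2: q0 h=18  …~~~~~~[~]++~~~~…
t=3: q0 h=17  …~~~~~~[~]+++~~~…
t=4: q0 h=16  …~~~~~~[~]++++~~…
t=5: q0 h=15  …~~~~~~[~]+++++~…
t=6: q0 h=14  …~~~~~~[~]++++++…
t=7: q0 h=13  …~~~~~~[~]++++++…
t=8: q0 h=12  …~~~~~~[~]++++++…
t=9: q0 h=11  …~~~~~~[~]++++++…
t=10: q0 h=10  …~~~~~~[~]++++++…
t=11: q0 h= 9  …~~~~~~[~]++++++…
t=12: q0 h= 8  …~~~~~~[~]++++++…
t=13: q0 h= 7  …~~~~~~[~]++++++…
t=14: q0 h= 6  |~~~~~~[~]++++++…
t=15: q0 h= 5  |~~~~~[~]++++++…
t=16: q0 h= 4  |~~~~[~]++++++…
t=17: q0 h= 3  |~~~[~]++++++…
t=18: q0 h= 2  |~~[~]++++++…
t=19: q0 h= 1  |~[~]++++++…
t=20: q0 h= 0  |[~]++++++…
t=21: q0 h= 0  |[+]++++++…
t=22: q1 h= 0  |[~]++++++…
t=23: q0 h= 1  |+[+]++++++…
t=24: q1 h= 0  |[+]~+++++…
t=25: q2 h= 0  |[+]~+++++…
t=26: q1 h= 0  |[~]~+++++…
t=27: q0 h= 1  |+[~]++++++…
t=28: q0 h= 0  |[+]++++++…
t=29: q1 h= 0  |[~]++++++…
t=30: q0 h= 1  |+[+]++++++…
t=31: q1 h= 0  |[+]~+++++…
t=32: q2 h= 0  |[+]~+++++…
t=33: q1 h= 0  |[~]~+++++…
t=34: q0 h= 1  |+[~]++++++…

1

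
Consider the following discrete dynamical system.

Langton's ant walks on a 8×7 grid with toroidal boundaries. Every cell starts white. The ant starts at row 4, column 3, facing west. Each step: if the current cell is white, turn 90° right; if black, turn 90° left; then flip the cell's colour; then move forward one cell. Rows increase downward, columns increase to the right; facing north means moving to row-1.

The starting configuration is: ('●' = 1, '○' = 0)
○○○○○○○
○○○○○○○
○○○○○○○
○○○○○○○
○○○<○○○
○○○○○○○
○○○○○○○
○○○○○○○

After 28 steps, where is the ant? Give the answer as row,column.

6,5

[0] ○○○○○○○
○○○○○○○
○○○○○○○
○○○○○○○
○○○<○○○
○○○○○○○
○○○○○○○
○○○○○○○
[1] ○○○○○○○
○○○○○○○
○○○○○○○
○○○^○○○
○○○●○○○
○○○○○○○
○○○○○○○
○○○○○○○
[2] ○○○○○○○
○○○○○○○
○○○○○○○
○○○●>○○
○○○●○○○
○○○○○○○
○○○○○○○
○○○○○○○
[3] ○○○○○○○
○○○○○○○
○○○○○○○
○○○●●○○
○○○●v○○
○○○○○○○
○○○○○○○
○○○○○○○
[4] ○○○○○○○
○○○○○○○
○○○○○○○
○○○●●○○
○○○<●○○
○○○○○○○
○○○○○○○
○○○○○○○
[5] ○○○○○○○
○○○○○○○
○○○○○○○
○○○●●○○
○○○○●○○
○○○v○○○
○○○○○○○
○○○○○○○
[6] ○○○○○○○
○○○○○○○
○○○○○○○
○○○●●○○
○○○○●○○
○○<●○○○
○○○○○○○
○○○○○○○
[7] ○○○○○○○
○○○○○○○
○○○○○○○
○○○●●○○
○○^○●○○
○○●●○○○
○○○○○○○
○○○○○○○
[8] ○○○○○○○
○○○○○○○
○○○○○○○
○○○●●○○
○○●>●○○
○○●●○○○
○○○○○○○
○○○○○○○
[9] ○○○○○○○
○○○○○○○
○○○○○○○
○○○●●○○
○○●●●○○
○○●v○○○
○○○○○○○
○○○○○○○
[10] ○○○○○○○
○○○○○○○
○○○○○○○
○○○●●○○
○○●●●○○
○○●○>○○
○○○○○○○
○○○○○○○
[11] ○○○○○○○
○○○○○○○
○○○○○○○
○○○●●○○
○○●●●○○
○○●○●○○
○○○○v○○
○○○○○○○
[12] ○○○○○○○
○○○○○○○
○○○○○○○
○○○●●○○
○○●●●○○
○○●○●○○
○○○<●○○
○○○○○○○
[13] ○○○○○○○
○○○○○○○
○○○○○○○
○○○●●○○
○○●●●○○
○○●^●○○
○○○●●○○
○○○○○○○
[14] ○○○○○○○
○○○○○○○
○○○○○○○
○○○●●○○
○○●●●○○
○○●●>○○
○○○●●○○
○○○○○○○
[15] ○○○○○○○
○○○○○○○
○○○○○○○
○○○●●○○
○○●●^○○
○○●●○○○
○○○●●○○
○○○○○○○
[16] ○○○○○○○
○○○○○○○
○○○○○○○
○○○●●○○
○○●<○○○
○○●●○○○
○○○●●○○
○○○○○○○
[17] ○○○○○○○
○○○○○○○
○○○○○○○
○○○●●○○
○○●○○○○
○○●v○○○
○○○●●○○
○○○○○○○
[18] ○○○○○○○
○○○○○○○
○○○○○○○
○○○●●○○
○○●○○○○
○○●○>○○
○○○●●○○
○○○○○○○
[19] ○○○○○○○
○○○○○○○
○○○○○○○
○○○●●○○
○○●○○○○
○○●○●○○
○○○●v○○
○○○○○○○
[20] ○○○○○○○
○○○○○○○
○○○○○○○
○○○●●○○
○○●○○○○
○○●○●○○
○○○●○>○
○○○○○○○
[21] ○○○○○○○
○○○○○○○
○○○○○○○
○○○●●○○
○○●○○○○
○○●○●○○
○○○●○●○
○○○○○v○
[22] ○○○○○○○
○○○○○○○
○○○○○○○
○○○●●○○
○○●○○○○
○○●○●○○
○○○●○●○
○○○○<●○
[23] ○○○○○○○
○○○○○○○
○○○○○○○
○○○●●○○
○○●○○○○
○○●○●○○
○○○●^●○
○○○○●●○
[24] ○○○○○○○
○○○○○○○
○○○○○○○
○○○●●○○
○○●○○○○
○○●○●○○
○○○●●>○
○○○○●●○
[25] ○○○○○○○
○○○○○○○
○○○○○○○
○○○●●○○
○○●○○○○
○○●○●^○
○○○●●○○
○○○○●●○
[26] ○○○○○○○
○○○○○○○
○○○○○○○
○○○●●○○
○○●○○○○
○○●○●●>
○○○●●○○
○○○○●●○
[27] ○○○○○○○
○○○○○○○
○○○○○○○
○○○●●○○
○○●○○○○
○○●○●●●
○○○●●○v
○○○○●●○
[28] ○○○○○○○
○○○○○○○
○○○○○○○
○○○●●○○
○○●○○○○
○○●○●●●
○○○●●<●
○○○○●●○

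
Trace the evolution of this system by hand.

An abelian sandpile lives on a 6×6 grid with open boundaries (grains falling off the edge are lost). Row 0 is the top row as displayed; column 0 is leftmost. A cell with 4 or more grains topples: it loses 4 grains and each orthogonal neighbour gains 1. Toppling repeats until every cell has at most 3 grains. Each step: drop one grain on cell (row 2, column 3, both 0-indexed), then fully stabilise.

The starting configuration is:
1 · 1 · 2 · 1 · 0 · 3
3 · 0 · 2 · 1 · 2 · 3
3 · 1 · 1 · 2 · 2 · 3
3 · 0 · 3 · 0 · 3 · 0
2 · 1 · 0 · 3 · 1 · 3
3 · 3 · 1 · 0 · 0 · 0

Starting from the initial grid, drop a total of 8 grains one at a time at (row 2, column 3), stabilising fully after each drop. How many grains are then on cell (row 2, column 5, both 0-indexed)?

2

k=0  1 · 1 · 2 · 1 · 0 · 3
3 · 0 · 2 · 1 · 2 · 3
3 · 1 · 1 · 2 · 2 · 3
3 · 0 · 3 · 0 · 3 · 0
2 · 1 · 0 · 3 · 1 · 3
3 · 3 · 1 · 0 · 0 · 0
k=1  1 · 1 · 2 · 1 · 0 · 3
3 · 0 · 2 · 1 · 2 · 3
3 · 1 · 1 · 3 · 2 · 3
3 · 0 · 3 · 0 · 3 · 0
2 · 1 · 0 · 3 · 1 · 3
3 · 3 · 1 · 0 · 0 · 0
k=2  1 · 1 · 2 · 1 · 0 · 3
3 · 0 · 2 · 2 · 2 · 3
3 · 1 · 2 · 0 · 3 · 3
3 · 0 · 3 · 1 · 3 · 0
2 · 1 · 0 · 3 · 1 · 3
3 · 3 · 1 · 0 · 0 · 0
k=3  1 · 1 · 2 · 1 · 0 · 3
3 · 0 · 2 · 2 · 2 · 3
3 · 1 · 2 · 1 · 3 · 3
3 · 0 · 3 · 1 · 3 · 0
2 · 1 · 0 · 3 · 1 · 3
3 · 3 · 1 · 0 · 0 · 0
k=4  1 · 1 · 2 · 1 · 0 · 3
3 · 0 · 2 · 2 · 2 · 3
3 · 1 · 2 · 2 · 3 · 3
3 · 0 · 3 · 1 · 3 · 0
2 · 1 · 0 · 3 · 1 · 3
3 · 3 · 1 · 0 · 0 · 0
k=5  1 · 1 · 2 · 1 · 0 · 3
3 · 0 · 2 · 2 · 2 · 3
3 · 1 · 2 · 3 · 3 · 3
3 · 0 · 3 · 1 · 3 · 0
2 · 1 · 0 · 3 · 1 · 3
3 · 3 · 1 · 0 · 0 · 0
k=6  1 · 1 · 2 · 2 · 2 · 0
3 · 0 · 3 · 0 · 1 · 2
3 · 1 · 3 · 2 · 3 · 1
3 · 0 · 3 · 3 · 0 · 2
2 · 1 · 0 · 3 · 2 · 3
3 · 3 · 1 · 0 · 0 · 0
k=7  1 · 1 · 2 · 2 · 2 · 0
3 · 0 · 3 · 0 · 1 · 2
3 · 1 · 3 · 3 · 3 · 1
3 · 0 · 3 · 3 · 0 · 2
2 · 1 · 0 · 3 · 2 · 3
3 · 3 · 1 · 0 · 0 · 0
k=8  1 · 1 · 3 · 2 · 2 · 0
3 · 1 · 0 · 2 · 2 · 2
3 · 2 · 2 · 3 · 0 · 2
3 · 1 · 1 · 2 · 2 · 2
2 · 1 · 2 · 0 · 3 · 3
3 · 3 · 1 · 1 · 0 · 0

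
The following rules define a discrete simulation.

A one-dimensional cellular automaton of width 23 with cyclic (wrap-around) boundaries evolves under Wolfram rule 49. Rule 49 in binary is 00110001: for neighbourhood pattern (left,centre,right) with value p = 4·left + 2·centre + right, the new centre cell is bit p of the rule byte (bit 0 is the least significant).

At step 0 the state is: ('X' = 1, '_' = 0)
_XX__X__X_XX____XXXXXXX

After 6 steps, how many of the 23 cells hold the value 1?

11

[0] _XX__X__X_XX____XXXXXXX
[1] X__X__X__X__XXX________
[2] _X__X__X__X____XXXXXXX_
[3] __X__X__X__XXX________X
[4] X__X__X__X____XXXXXXX__
[5] _X__X__X__XXX________X_
[6] __X__X__X____XXXXXXX__X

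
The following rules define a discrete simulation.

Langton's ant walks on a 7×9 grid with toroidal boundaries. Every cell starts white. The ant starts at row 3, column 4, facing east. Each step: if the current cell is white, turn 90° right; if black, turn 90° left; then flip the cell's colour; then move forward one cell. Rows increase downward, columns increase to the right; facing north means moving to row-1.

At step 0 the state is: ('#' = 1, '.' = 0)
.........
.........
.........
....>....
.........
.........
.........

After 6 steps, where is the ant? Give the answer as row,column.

2,5

gen 0: .........
.........
.........
....>....
.........
.........
.........
gen 1: .........
.........
.........
....#....
....v....
.........
.........
gen 2: .........
.........
.........
....#....
...<#....
.........
.........
gen 3: .........
.........
.........
...^#....
...##....
.........
.........
gen 4: .........
.........
.........
...#>....
...##....
.........
.........
gen 5: .........
.........
....^....
...#.....
...##....
.........
.........
gen 6: .........
.........
....#>...
...#.....
...##....
.........
.........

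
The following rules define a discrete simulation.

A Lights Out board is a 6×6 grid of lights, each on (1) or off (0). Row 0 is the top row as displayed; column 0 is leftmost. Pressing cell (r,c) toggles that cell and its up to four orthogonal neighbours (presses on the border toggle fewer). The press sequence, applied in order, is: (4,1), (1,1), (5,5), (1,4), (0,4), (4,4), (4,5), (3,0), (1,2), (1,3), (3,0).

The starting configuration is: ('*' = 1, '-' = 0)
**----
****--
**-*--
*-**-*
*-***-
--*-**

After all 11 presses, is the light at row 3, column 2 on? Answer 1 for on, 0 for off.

1

0) **----
****--
**-*--
*-**-*
*-***-
--*-**
1) **----
****--
**-*--
****-*
-*-**-
-**-**
2) *-----
---*--
*--*--
****-*
-*-**-
-**-**
3) *-----
---*--
*--*--
****-*
-*-***
-**---
4) *---*-
----**
*--**-
****-*
-*-***
-**---
5) *--*-*
-----*
*--**-
****-*
-*-***
-**---
6) *--*-*
-----*
*--**-
******
-*----
-**-*-
7) *--*-*
-----*
*--**-
*****-
-*--**
-**-**
8) *--*-*
-----*
---**-
--***-
**--**
-**-**
9) *-**-*
-***-*
--***-
--***-
**--**
-**-**
10) *-*--*
-*--**
--*-*-
--***-
**--**
-**-**
11) *-*--*
-*--**
*-*-*-
*****-
-*--**
-**-**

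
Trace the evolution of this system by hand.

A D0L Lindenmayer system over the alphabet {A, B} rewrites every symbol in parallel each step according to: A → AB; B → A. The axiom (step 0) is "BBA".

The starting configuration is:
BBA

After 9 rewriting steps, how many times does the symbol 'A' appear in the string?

k=0  BBA
k=1  AAAB
k=2  ABABABA
k=3  ABAABAABAAB
k=4  ABAABABAABABAABABA
k=5  ABAABABAABAABABAABAABABAABAAB
k=6  ABAABABAABAABABAABABAABAABABAABABAABAABABAABABA
k=7  ABAABABAABAABABAABABAABAABABAABAABABAABABAABAABABAABAABABAABABAABAABABAABAAB
k=8  ABAABABAABAABABAABABAABAABABAABAABABAABABAABAABABAABABAABA…AABABAABABAABAABABAABABAABAABABAABAABABAABABAABAABABAABABA  (len 123)
k=9  ABAABABAABAABABAABABAABAABABAABAABABAABABAABAABABAABABAABA…AABABAABABAABAABABAABABAABAABABAABAABABAABABAABAABABAABAAB  (len 199)

123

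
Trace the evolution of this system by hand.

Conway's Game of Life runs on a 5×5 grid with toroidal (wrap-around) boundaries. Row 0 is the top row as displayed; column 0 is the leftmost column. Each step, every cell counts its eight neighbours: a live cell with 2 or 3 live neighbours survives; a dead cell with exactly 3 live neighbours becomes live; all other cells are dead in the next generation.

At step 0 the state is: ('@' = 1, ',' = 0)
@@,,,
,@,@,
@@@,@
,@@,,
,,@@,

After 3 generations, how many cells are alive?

6

[0] @@,,,
,@,@,
@@@,@
,@@,,
,,@@,
[1] @@,@@
,,,@,
,,,,@
,,,,@
@,,@,
[2] @@,@,
,,@@,
,,,@@
@,,@@
,@@@,
[3] @,,,,
@@,,,
@,,,,
@@,,,
,,,,,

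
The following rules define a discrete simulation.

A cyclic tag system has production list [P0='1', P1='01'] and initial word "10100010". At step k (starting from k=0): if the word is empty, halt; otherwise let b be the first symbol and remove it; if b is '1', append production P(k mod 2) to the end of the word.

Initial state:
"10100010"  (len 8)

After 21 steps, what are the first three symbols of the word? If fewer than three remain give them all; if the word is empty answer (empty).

101

gen 0: "10100010"  (len 8)
gen 1: "01000101"  (len 8)
gen 2: "1000101"  (len 7)
gen 3: "0001011"  (len 7)
gen 4: "001011"  (len 6)
gen 5: "01011"  (len 5)
gen 6: "1011"  (len 4)
gen 7: "0111"  (len 4)
gen 8: "111"  (len 3)
gen 9: "111"  (len 3)
gen 10: "1101"  (len 4)
gen 11: "1011"  (len 4)
gen 12: "01101"  (len 5)
gen 13: "1101"  (len 4)
gen 14: "10101"  (len 5)
gen 15: "01011"  (len 5)
gen 16: "1011"  (len 4)
gen 17: "0111"  (len 4)
gen 18: "111"  (len 3)
gen 19: "111"  (len 3)
gen 20: "1101"  (len 4)
gen 21: "1011"  (len 4)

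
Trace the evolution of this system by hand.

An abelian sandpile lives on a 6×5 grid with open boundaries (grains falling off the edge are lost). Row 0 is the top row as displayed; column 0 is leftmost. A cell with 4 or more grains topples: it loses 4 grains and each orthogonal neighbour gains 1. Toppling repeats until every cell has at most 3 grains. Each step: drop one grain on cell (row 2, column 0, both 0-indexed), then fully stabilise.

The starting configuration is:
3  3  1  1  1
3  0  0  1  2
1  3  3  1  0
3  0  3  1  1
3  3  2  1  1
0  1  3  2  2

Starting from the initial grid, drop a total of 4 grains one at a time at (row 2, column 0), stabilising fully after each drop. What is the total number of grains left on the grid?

44

0) 3  3  1  1  1
3  0  0  1  2
1  3  3  1  0
3  0  3  1  1
3  3  2  1  1
0  1  3  2  2
1) 3  3  1  1  1
3  0  0  1  2
2  3  3  1  0
3  0  3  1  1
3  3  2  1  1
0  1  3  2  2
2) 3  3  1  1  1
3  0  0  1  2
3  3  3  1  0
3  0  3  1  1
3  3  2  1  1
0  1  3  2  2
3) 1  0  2  1  1
1  3  1  1  2
3  2  1  2  0
2  0  2  2  1
1  2  1  2  1
1  3  0  3  2
4) 1  0  2  1  1
2  3  1  1  2
0  3  1  2  0
3  0  2  2  1
1  2  1  2  1
1  3  0  3  2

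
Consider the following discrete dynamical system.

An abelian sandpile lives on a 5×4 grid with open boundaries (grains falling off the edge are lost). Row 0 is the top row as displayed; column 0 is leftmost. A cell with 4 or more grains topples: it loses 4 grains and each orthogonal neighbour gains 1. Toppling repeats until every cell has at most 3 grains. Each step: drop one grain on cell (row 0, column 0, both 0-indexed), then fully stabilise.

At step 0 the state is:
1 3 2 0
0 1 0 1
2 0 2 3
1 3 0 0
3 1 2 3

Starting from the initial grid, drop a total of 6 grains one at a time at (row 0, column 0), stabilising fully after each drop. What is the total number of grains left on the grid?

29

gen 0: 1 3 2 0
0 1 0 1
2 0 2 3
1 3 0 0
3 1 2 3
gen 1: 2 3 2 0
0 1 0 1
2 0 2 3
1 3 0 0
3 1 2 3
gen 2: 3 3 2 0
0 1 0 1
2 0 2 3
1 3 0 0
3 1 2 3
gen 3: 1 0 3 0
1 2 0 1
2 0 2 3
1 3 0 0
3 1 2 3
gen 4: 2 0 3 0
1 2 0 1
2 0 2 3
1 3 0 0
3 1 2 3
gen 5: 3 0 3 0
1 2 0 1
2 0 2 3
1 3 0 0
3 1 2 3
gen 6: 0 1 3 0
2 2 0 1
2 0 2 3
1 3 0 0
3 1 2 3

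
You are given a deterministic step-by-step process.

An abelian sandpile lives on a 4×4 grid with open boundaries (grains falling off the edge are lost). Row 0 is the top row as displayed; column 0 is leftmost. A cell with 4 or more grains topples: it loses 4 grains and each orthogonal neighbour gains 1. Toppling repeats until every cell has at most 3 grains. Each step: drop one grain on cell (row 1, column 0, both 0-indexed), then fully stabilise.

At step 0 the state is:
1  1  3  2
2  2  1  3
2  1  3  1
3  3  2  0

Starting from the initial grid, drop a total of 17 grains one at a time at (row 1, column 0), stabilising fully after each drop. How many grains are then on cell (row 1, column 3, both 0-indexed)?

1

[0] 1  1  3  2
2  2  1  3
2  1  3  1
3  3  2  0
[1] 1  1  3  2
3  2  1  3
2  1  3  1
3  3  2  0
[2] 2  1  3  2
0  3  1  3
3  1  3  1
3  3  2  0
[3] 2  1  3  2
1  3  1  3
3  1  3  1
3  3  2  0
[4] 2  1  3  2
2  3  1  3
3  1  3  1
3  3  2  0
[5] 2  1  3  2
3  3  1  3
3  1  3  1
3  3  2  0
[6] 3  2  3  2
2  1  3  3
2  1  1  2
1  2  0  1
[7] 3  2  3  2
3  1  3  3
2  1  1  2
1  2  0  1
[8] 0  3  3  2
1  2  3  3
3  1  1  2
1  2  0  1
[9] 0  3  3  2
2  2  3  3
3  1  1  2
1  2  0  1
[10] 0  3  3  2
3  2  3  3
3  1  1  2
1  2  0  1
[11] 1  3  3  2
1  3  3  3
0  2  1  2
2  2  0  1
[12] 1  3  3  2
2  3  3  3
0  2  1  2
2  2  0  1
[13] 1  3  3  2
3  3  3  3
0  2  1  2
2  2  0  1
[14] 3  1  2  0
1  2  2  1
1  3  2  3
2  2  0  1
[15] 3  1  2  0
2  2  2  1
1  3  2  3
2  2  0  1
[16] 3  1  2  0
3  2  2  1
1  3  2  3
2  2  0  1
[17] 0  2  2  0
1  3  2  1
2  3  2  3
2  2  0  1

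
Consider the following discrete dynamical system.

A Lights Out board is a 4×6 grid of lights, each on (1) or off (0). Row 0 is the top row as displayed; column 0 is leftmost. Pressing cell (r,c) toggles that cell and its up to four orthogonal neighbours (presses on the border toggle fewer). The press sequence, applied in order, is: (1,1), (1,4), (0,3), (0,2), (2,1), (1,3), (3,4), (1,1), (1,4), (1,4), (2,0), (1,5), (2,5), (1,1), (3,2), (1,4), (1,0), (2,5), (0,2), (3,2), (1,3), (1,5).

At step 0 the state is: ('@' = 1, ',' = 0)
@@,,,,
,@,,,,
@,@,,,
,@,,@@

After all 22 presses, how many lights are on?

0) @@,,,,
,@,,,,
@,@,,,
,@,,@@
1) @,,,,,
@,@,,,
@@@,,,
,@,,@@
2) @,,,@,
@,@@@@
@@@,@,
,@,,@@
3) @,@@,,
@,@,@@
@@@,@,
,@,,@@
4) @@,,,,
@,,,@@
@@@,@,
,@,,@@
5) @@,,,,
@@,,@@
,,,,@,
,,,,@@
6) @@,@,,
@@@@,@
,,,@@,
,,,,@@
7) @@,@,,
@@@@,@
,,,@,,
,,,@,,
8) @,,@,,
,,,@,@
,@,@,,
,,,@,,
9) @,,@@,
,,,,@,
,@,@@,
,,,@,,
10) @,,@,,
,,,@,@
,@,@,,
,,,@,,
11) @,,@,,
@,,@,@
@,,@,,
@,,@,,
12) @,,@,@
@,,@@,
@,,@,@
@,,@,,
13) @,,@,@
@,,@@@
@,,@@,
@,,@,@
14) @@,@,@
,@@@@@
@@,@@,
@,,@,@
15) @@,@,@
,@@@@@
@@@@@,
@@@,,@
16) @@,@@@
,@@,,,
@@@@,,
@@@,,@
17) ,@,@@@
@,@,,,
,@@@,,
@@@,,@
18) ,@,@@@
@,@,,@
,@@@@@
@@@,,,
19) ,,@,@@
@,,,,@
,@@@@@
@@@,,,
20) ,,@,@@
@,,,,@
,@,@@@
@,,@,,
21) ,,@@@@
@,@@@@
,@,,@@
@,,@,,
22) ,,@@@,
@,@@,,
,@,,@,
@,,@,,

10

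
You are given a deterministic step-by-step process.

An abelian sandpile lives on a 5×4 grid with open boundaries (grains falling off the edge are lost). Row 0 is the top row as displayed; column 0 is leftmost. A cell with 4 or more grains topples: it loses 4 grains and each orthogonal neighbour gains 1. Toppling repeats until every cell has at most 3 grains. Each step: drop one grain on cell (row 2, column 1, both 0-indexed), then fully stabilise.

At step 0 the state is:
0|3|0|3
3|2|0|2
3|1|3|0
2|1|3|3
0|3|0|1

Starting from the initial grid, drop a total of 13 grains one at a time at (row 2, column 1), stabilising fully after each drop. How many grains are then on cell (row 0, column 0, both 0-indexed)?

t=0: 0|3|0|3
3|2|0|2
3|1|3|0
2|1|3|3
0|3|0|1
t=1: 0|3|0|3
3|2|0|2
3|2|3|0
2|1|3|3
0|3|0|1
t=2: 0|3|0|3
3|2|0|2
3|3|3|0
2|1|3|3
0|3|0|1
t=3: 2|0|1|3
1|1|2|2
1|3|1|2
3|3|1|0
0|3|1|2
t=4: 2|0|1|3
1|2|2|2
3|1|2|2
0|2|2|0
2|0|2|2
t=5: 2|0|1|3
1|2|2|2
3|2|2|2
0|2|2|0
2|0|2|2
t=6: 2|0|1|3
1|2|2|2
3|3|2|2
0|2|2|0
2|0|2|2
t=7: 2|0|1|3
2|3|2|2
0|1|3|2
1|3|2|0
2|0|2|2
t=8: 2|0|1|3
2|3|2|2
0|2|3|2
1|3|2|0
2|0|2|2
t=9: 2|0|1|3
2|3|2|2
0|3|3|2
1|3|2|0
2|0|2|2
t=10: 2|1|2|3
3|1|0|3
1|3|2|3
2|1|0|1
2|1|3|2
t=11: 2|1|2|3
3|2|0|3
2|0|3|3
2|2|0|1
2|1|3|2
t=12: 2|1|2|3
3|2|0|3
2|1|3|3
2|2|0|1
2|1|3|2
t=13: 2|1|2|3
3|2|0|3
2|2|3|3
2|2|0|1
2|1|3|2

2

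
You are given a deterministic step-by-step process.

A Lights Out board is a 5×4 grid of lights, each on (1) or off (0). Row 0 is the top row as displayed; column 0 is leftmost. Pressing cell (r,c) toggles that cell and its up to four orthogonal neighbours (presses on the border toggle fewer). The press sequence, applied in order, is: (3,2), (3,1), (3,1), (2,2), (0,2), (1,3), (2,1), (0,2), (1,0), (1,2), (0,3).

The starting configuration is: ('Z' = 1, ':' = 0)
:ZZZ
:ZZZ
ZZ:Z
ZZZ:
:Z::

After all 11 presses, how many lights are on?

14

gen 0: :ZZZ
:ZZZ
ZZ:Z
ZZZ:
:Z::
gen 1: :ZZZ
:ZZZ
ZZZZ
Z::Z
:ZZ:
gen 2: :ZZZ
:ZZZ
Z:ZZ
:ZZZ
::Z:
gen 3: :ZZZ
:ZZZ
ZZZZ
Z::Z
:ZZ:
gen 4: :ZZZ
:Z:Z
Z:::
Z:ZZ
:ZZ:
gen 5: ::::
:ZZZ
Z:::
Z:ZZ
:ZZ:
gen 6: :::Z
:Z::
Z::Z
Z:ZZ
:ZZ:
gen 7: :::Z
::::
:ZZZ
ZZZZ
:ZZ:
gen 8: :ZZ:
::Z:
:ZZZ
ZZZZ
:ZZ:
gen 9: ZZZ:
ZZZ:
ZZZZ
ZZZZ
:ZZ:
gen 10: ZZ::
Z::Z
ZZ:Z
ZZZZ
:ZZ:
gen 11: ZZZZ
Z:::
ZZ:Z
ZZZZ
:ZZ:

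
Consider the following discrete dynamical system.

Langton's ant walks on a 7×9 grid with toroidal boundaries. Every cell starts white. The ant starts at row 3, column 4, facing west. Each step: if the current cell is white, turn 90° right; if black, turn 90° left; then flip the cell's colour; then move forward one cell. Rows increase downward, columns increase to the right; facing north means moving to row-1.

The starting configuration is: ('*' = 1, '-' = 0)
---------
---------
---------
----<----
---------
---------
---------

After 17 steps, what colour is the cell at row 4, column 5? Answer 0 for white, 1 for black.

t=0: ---------
---------
---------
----<----
---------
---------
---------
t=1: ---------
---------
----^----
----*----
---------
---------
---------
t=2: ---------
---------
----*>---
----*----
---------
---------
---------
t=3: ---------
---------
----**---
----*v---
---------
---------
---------
t=4: ---------
---------
----**---
----<*---
---------
---------
---------
t=5: ---------
---------
----**---
-----*---
----v----
---------
---------
t=6: ---------
---------
----**---
-----*---
---<*----
---------
---------
t=7: ---------
---------
----**---
---^-*---
---**----
---------
---------
t=8: ---------
---------
----**---
---*>*---
---**----
---------
---------
t=9: ---------
---------
----**---
---***---
---*v----
---------
---------
t=10: ---------
---------
----**---
---***---
---*->---
---------
---------
t=11: ---------
---------
----**---
---***---
---*-*---
-----v---
---------
t=12: ---------
---------
----**---
---***---
---*-*---
----<*---
---------
t=13: ---------
---------
----**---
---***---
---*^*---
----**---
---------
t=14: ---------
---------
----**---
---***---
---**>---
----**---
---------
t=15: ---------
---------
----**---
---**^---
---**----
----**---
---------
t=16: ---------
---------
----**---
---*<----
---**----
----**---
---------
t=17: ---------
---------
----**---
---*-----
---*v----
----**---
---------

0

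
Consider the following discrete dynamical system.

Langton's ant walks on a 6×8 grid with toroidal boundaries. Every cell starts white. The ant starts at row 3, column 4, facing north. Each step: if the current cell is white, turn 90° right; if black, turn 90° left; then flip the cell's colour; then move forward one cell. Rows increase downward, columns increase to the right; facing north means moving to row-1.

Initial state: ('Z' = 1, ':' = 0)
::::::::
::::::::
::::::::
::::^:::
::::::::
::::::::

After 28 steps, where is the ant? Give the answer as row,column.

t=0: ::::::::
::::::::
::::::::
::::^:::
::::::::
::::::::
t=1: ::::::::
::::::::
::::::::
::::Z>::
::::::::
::::::::
t=2: ::::::::
::::::::
::::::::
::::ZZ::
:::::v::
::::::::
t=3: ::::::::
::::::::
::::::::
::::ZZ::
::::<Z::
::::::::
t=4: ::::::::
::::::::
::::::::
::::^Z::
::::ZZ::
::::::::
t=5: ::::::::
::::::::
::::::::
:::<:Z::
::::ZZ::
::::::::
t=6: ::::::::
::::::::
:::^::::
:::Z:Z::
::::ZZ::
::::::::
t=7: ::::::::
::::::::
:::Z>:::
:::Z:Z::
::::ZZ::
::::::::
t=8: ::::::::
::::::::
:::ZZ:::
:::ZvZ::
::::ZZ::
::::::::
t=9: ::::::::
::::::::
:::ZZ:::
:::<ZZ::
::::ZZ::
::::::::
t=10: ::::::::
::::::::
:::ZZ:::
::::ZZ::
:::vZZ::
::::::::
t=11: ::::::::
::::::::
:::ZZ:::
::::ZZ::
::<ZZZ::
::::::::
t=12: ::::::::
::::::::
:::ZZ:::
::^:ZZ::
::ZZZZ::
::::::::
t=13: ::::::::
::::::::
:::ZZ:::
::Z>ZZ::
::ZZZZ::
::::::::
t=14: ::::::::
::::::::
:::ZZ:::
::ZZZZ::
::ZvZZ::
::::::::
t=15: ::::::::
::::::::
:::ZZ:::
::ZZZZ::
::Z:>Z::
::::::::
t=16: ::::::::
::::::::
:::ZZ:::
::ZZ^Z::
::Z::Z::
::::::::
t=17: ::::::::
::::::::
:::ZZ:::
::Z<:Z::
::Z::Z::
::::::::
t=18: ::::::::
::::::::
:::ZZ:::
::Z::Z::
::Zv:Z::
::::::::
t=19: ::::::::
::::::::
:::ZZ:::
::Z::Z::
::<Z:Z::
::::::::
t=20: ::::::::
::::::::
:::ZZ:::
::Z::Z::
:::Z:Z::
::v:::::
t=21: ::::::::
::::::::
:::ZZ:::
::Z::Z::
:::Z:Z::
:<Z:::::
t=22: ::::::::
::::::::
:::ZZ:::
::Z::Z::
:^:Z:Z::
:ZZ:::::
t=23: ::::::::
::::::::
:::ZZ:::
::Z::Z::
:Z>Z:Z::
:ZZ:::::
t=24: ::::::::
::::::::
:::ZZ:::
::Z::Z::
:ZZZ:Z::
:Zv:::::
t=25: ::::::::
::::::::
:::ZZ:::
::Z::Z::
:ZZZ:Z::
:Z:>::::
t=26: :::v::::
::::::::
:::ZZ:::
::Z::Z::
:ZZZ:Z::
:Z:Z::::
t=27: ::<Z::::
::::::::
:::ZZ:::
::Z::Z::
:ZZZ:Z::
:Z:Z::::
t=28: ::ZZ::::
::::::::
:::ZZ:::
::Z::Z::
:ZZZ:Z::
:Z^Z::::

5,2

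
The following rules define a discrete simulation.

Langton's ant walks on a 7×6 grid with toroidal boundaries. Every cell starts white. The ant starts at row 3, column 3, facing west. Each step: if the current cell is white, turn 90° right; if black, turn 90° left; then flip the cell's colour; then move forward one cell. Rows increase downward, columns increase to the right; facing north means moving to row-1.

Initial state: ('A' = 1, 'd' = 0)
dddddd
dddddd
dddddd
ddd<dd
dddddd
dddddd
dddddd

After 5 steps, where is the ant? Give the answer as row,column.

gen 0: dddddd
dddddd
dddddd
ddd<dd
dddddd
dddddd
dddddd
gen 1: dddddd
dddddd
ddd^dd
dddAdd
dddddd
dddddd
dddddd
gen 2: dddddd
dddddd
dddA>d
dddAdd
dddddd
dddddd
dddddd
gen 3: dddddd
dddddd
dddAAd
dddAvd
dddddd
dddddd
dddddd
gen 4: dddddd
dddddd
dddAAd
ddd<Ad
dddddd
dddddd
dddddd
gen 5: dddddd
dddddd
dddAAd
ddddAd
dddvdd
dddddd
dddddd

4,3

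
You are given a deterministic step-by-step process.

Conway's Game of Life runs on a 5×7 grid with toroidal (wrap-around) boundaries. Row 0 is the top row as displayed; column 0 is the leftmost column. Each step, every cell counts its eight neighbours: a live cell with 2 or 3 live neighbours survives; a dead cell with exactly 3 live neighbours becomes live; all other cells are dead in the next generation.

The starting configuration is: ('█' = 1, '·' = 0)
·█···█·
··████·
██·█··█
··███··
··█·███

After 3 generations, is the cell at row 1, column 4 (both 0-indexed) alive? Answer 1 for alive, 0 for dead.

t=0: ·█···█·
··████·
██·█··█
··███··
··█·███
t=1: ·█·····
···█·█·
██····█
·······
·██···█
t=2: ██·····
·██···█
█·····█
··█···█
███····
t=3: ······█
··█···█
··█··██
··█···█
··█···█

0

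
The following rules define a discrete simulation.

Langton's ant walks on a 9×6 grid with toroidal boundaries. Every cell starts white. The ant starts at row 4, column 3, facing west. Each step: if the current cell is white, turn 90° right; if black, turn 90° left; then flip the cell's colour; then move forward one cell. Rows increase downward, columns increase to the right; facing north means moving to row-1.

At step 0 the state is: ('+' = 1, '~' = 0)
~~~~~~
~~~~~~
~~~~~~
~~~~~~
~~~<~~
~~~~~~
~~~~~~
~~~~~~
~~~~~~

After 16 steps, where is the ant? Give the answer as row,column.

4,3

t=0: ~~~~~~
~~~~~~
~~~~~~
~~~~~~
~~~<~~
~~~~~~
~~~~~~
~~~~~~
~~~~~~
t=1: ~~~~~~
~~~~~~
~~~~~~
~~~^~~
~~~+~~
~~~~~~
~~~~~~
~~~~~~
~~~~~~
t=2: ~~~~~~
~~~~~~
~~~~~~
~~~+>~
~~~+~~
~~~~~~
~~~~~~
~~~~~~
~~~~~~
t=3: ~~~~~~
~~~~~~
~~~~~~
~~~++~
~~~+v~
~~~~~~
~~~~~~
~~~~~~
~~~~~~
t=4: ~~~~~~
~~~~~~
~~~~~~
~~~++~
~~~<+~
~~~~~~
~~~~~~
~~~~~~
~~~~~~
t=5: ~~~~~~
~~~~~~
~~~~~~
~~~++~
~~~~+~
~~~v~~
~~~~~~
~~~~~~
~~~~~~
t=6: ~~~~~~
~~~~~~
~~~~~~
~~~++~
~~~~+~
~~<+~~
~~~~~~
~~~~~~
~~~~~~
t=7: ~~~~~~
~~~~~~
~~~~~~
~~~++~
~~^~+~
~~++~~
~~~~~~
~~~~~~
~~~~~~
t=8: ~~~~~~
~~~~~~
~~~~~~
~~~++~
~~+>+~
~~++~~
~~~~~~
~~~~~~
~~~~~~
t=9: ~~~~~~
~~~~~~
~~~~~~
~~~++~
~~+++~
~~+v~~
~~~~~~
~~~~~~
~~~~~~
t=10: ~~~~~~
~~~~~~
~~~~~~
~~~++~
~~+++~
~~+~>~
~~~~~~
~~~~~~
~~~~~~
t=11: ~~~~~~
~~~~~~
~~~~~~
~~~++~
~~+++~
~~+~+~
~~~~v~
~~~~~~
~~~~~~
t=12: ~~~~~~
~~~~~~
~~~~~~
~~~++~
~~+++~
~~+~+~
~~~<+~
~~~~~~
~~~~~~
t=13: ~~~~~~
~~~~~~
~~~~~~
~~~++~
~~+++~
~~+^+~
~~~++~
~~~~~~
~~~~~~
t=14: ~~~~~~
~~~~~~
~~~~~~
~~~++~
~~+++~
~~++>~
~~~++~
~~~~~~
~~~~~~
t=15: ~~~~~~
~~~~~~
~~~~~~
~~~++~
~~++^~
~~++~~
~~~++~
~~~~~~
~~~~~~
t=16: ~~~~~~
~~~~~~
~~~~~~
~~~++~
~~+<~~
~~++~~
~~~++~
~~~~~~
~~~~~~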